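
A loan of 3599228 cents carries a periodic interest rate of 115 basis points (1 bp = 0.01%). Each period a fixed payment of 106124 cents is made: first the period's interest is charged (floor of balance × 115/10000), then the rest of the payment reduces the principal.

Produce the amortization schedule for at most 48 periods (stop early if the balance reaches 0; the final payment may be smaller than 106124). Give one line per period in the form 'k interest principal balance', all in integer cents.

1. interest=⌊3599228·115/10000⌋=41391; principal=106124-41391=64733; balance=3599228-64733=3534495
2. interest=⌊3534495·115/10000⌋=40646; principal=106124-40646=65478; balance=3534495-65478=3469017
3. interest=⌊3469017·115/10000⌋=39893; principal=106124-39893=66231; balance=3469017-66231=3402786
4. interest=⌊3402786·115/10000⌋=39132; principal=106124-39132=66992; balance=3402786-66992=3335794
5. interest=⌊3335794·115/10000⌋=38361; principal=106124-38361=67763; balance=3335794-67763=3268031
6. interest=⌊3268031·115/10000⌋=37582; principal=106124-37582=68542; balance=3268031-68542=3199489
7. interest=⌊3199489·115/10000⌋=36794; principal=106124-36794=69330; balance=3199489-69330=3130159
8. interest=⌊3130159·115/10000⌋=35996; principal=106124-35996=70128; balance=3130159-70128=3060031
9. interest=⌊3060031·115/10000⌋=35190; principal=106124-35190=70934; balance=3060031-70934=2989097
10. interest=⌊2989097·115/10000⌋=34374; principal=106124-34374=71750; balance=2989097-71750=2917347
11. interest=⌊2917347·115/10000⌋=33549; principal=106124-33549=72575; balance=2917347-72575=2844772
12. interest=⌊2844772·115/10000⌋=32714; principal=106124-32714=73410; balance=2844772-73410=2771362
13. interest=⌊2771362·115/10000⌋=31870; principal=106124-31870=74254; balance=2771362-74254=2697108
14. interest=⌊2697108·115/10000⌋=31016; principal=106124-31016=75108; balance=2697108-75108=2622000
15. interest=⌊2622000·115/10000⌋=30153; principal=106124-30153=75971; balance=2622000-75971=2546029
16. interest=⌊2546029·115/10000⌋=29279; principal=106124-29279=76845; balance=2546029-76845=2469184
17. interest=⌊2469184·115/10000⌋=28395; principal=106124-28395=77729; balance=2469184-77729=2391455
18. interest=⌊2391455·115/10000⌋=27501; principal=106124-27501=78623; balance=2391455-78623=2312832
19. interest=⌊2312832·115/10000⌋=26597; principal=106124-26597=79527; balance=2312832-79527=2233305
20. interest=⌊2233305·115/10000⌋=25683; principal=106124-25683=80441; balance=2233305-80441=2152864
21. interest=⌊2152864·115/10000⌋=24757; principal=106124-24757=81367; balance=2152864-81367=2071497
22. interest=⌊2071497·115/10000⌋=23822; principal=106124-23822=82302; balance=2071497-82302=1989195
23. interest=⌊1989195·115/10000⌋=22875; principal=106124-22875=83249; balance=1989195-83249=1905946
24. interest=⌊1905946·115/10000⌋=21918; principal=106124-21918=84206; balance=1905946-84206=1821740
25. interest=⌊1821740·115/10000⌋=20950; principal=106124-20950=85174; balance=1821740-85174=1736566
26. interest=⌊1736566·115/10000⌋=19970; principal=106124-19970=86154; balance=1736566-86154=1650412
27. interest=⌊1650412·115/10000⌋=18979; principal=106124-18979=87145; balance=1650412-87145=1563267
28. interest=⌊1563267·115/10000⌋=17977; principal=106124-17977=88147; balance=1563267-88147=1475120
29. interest=⌊1475120·115/10000⌋=16963; principal=106124-16963=89161; balance=1475120-89161=1385959
30. interest=⌊1385959·115/10000⌋=15938; principal=106124-15938=90186; balance=1385959-90186=1295773
31. interest=⌊1295773·115/10000⌋=14901; principal=106124-14901=91223; balance=1295773-91223=1204550
32. interest=⌊1204550·115/10000⌋=13852; principal=106124-13852=92272; balance=1204550-92272=1112278
33. interest=⌊1112278·115/10000⌋=12791; principal=106124-12791=93333; balance=1112278-93333=1018945
34. interest=⌊1018945·115/10000⌋=11717; principal=106124-11717=94407; balance=1018945-94407=924538
35. interest=⌊924538·115/10000⌋=10632; principal=106124-10632=95492; balance=924538-95492=829046
36. interest=⌊829046·115/10000⌋=9534; principal=106124-9534=96590; balance=829046-96590=732456
37. interest=⌊732456·115/10000⌋=8423; principal=106124-8423=97701; balance=732456-97701=634755
38. interest=⌊634755·115/10000⌋=7299; principal=106124-7299=98825; balance=634755-98825=535930
39. interest=⌊535930·115/10000⌋=6163; principal=106124-6163=99961; balance=535930-99961=435969
40. interest=⌊435969·115/10000⌋=5013; principal=106124-5013=101111; balance=435969-101111=334858
41. interest=⌊334858·115/10000⌋=3850; principal=106124-3850=102274; balance=334858-102274=232584
42. interest=⌊232584·115/10000⌋=2674; principal=106124-2674=103450; balance=232584-103450=129134
43. interest=⌊129134·115/10000⌋=1485; principal=106124-1485=104639; balance=129134-104639=24495
44. interest=⌊24495·115/10000⌋=281; principal=min(106124-281,24495)=24495; balance=24495-24495=0

1 41391 64733 3534495
2 40646 65478 3469017
3 39893 66231 3402786
4 39132 66992 3335794
5 38361 67763 3268031
6 37582 68542 3199489
7 36794 69330 3130159
8 35996 70128 3060031
9 35190 70934 2989097
10 34374 71750 2917347
11 33549 72575 2844772
12 32714 73410 2771362
13 31870 74254 2697108
14 31016 75108 2622000
15 30153 75971 2546029
16 29279 76845 2469184
17 28395 77729 2391455
18 27501 78623 2312832
19 26597 79527 2233305
20 25683 80441 2152864
21 24757 81367 2071497
22 23822 82302 1989195
23 22875 83249 1905946
24 21918 84206 1821740
25 20950 85174 1736566
26 19970 86154 1650412
27 18979 87145 1563267
28 17977 88147 1475120
29 16963 89161 1385959
30 15938 90186 1295773
31 14901 91223 1204550
32 13852 92272 1112278
33 12791 93333 1018945
34 11717 94407 924538
35 10632 95492 829046
36 9534 96590 732456
37 8423 97701 634755
38 7299 98825 535930
39 6163 99961 435969
40 5013 101111 334858
41 3850 102274 232584
42 2674 103450 129134
43 1485 104639 24495
44 281 24495 0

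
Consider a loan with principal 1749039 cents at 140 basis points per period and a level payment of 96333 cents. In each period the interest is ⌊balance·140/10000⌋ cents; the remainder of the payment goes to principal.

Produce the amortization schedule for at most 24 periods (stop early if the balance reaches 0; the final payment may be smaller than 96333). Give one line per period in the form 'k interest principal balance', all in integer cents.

1 24486 71847 1677192
2 23480 72853 1604339
3 22460 73873 1530466
4 21426 74907 1455559
5 20377 75956 1379603
6 19314 77019 1302584
7 18236 78097 1224487
8 17142 79191 1145296
9 16034 80299 1064997
10 14909 81424 983573
11 13770 82563 901010
12 12614 83719 817291
13 11442 84891 732400
14 10253 86080 646320
15 9048 87285 559035
16 7826 88507 470528
17 6587 89746 380782
18 5330 91003 289779
19 4056 92277 197502
20 2765 93568 103934
21 1455 94878 9056
22 126 9056 0

1. interest=⌊1749039·140/10000⌋=24486; principal=96333-24486=71847; balance=1749039-71847=1677192
2. interest=⌊1677192·140/10000⌋=23480; principal=96333-23480=72853; balance=1677192-72853=1604339
3. interest=⌊1604339·140/10000⌋=22460; principal=96333-22460=73873; balance=1604339-73873=1530466
4. interest=⌊1530466·140/10000⌋=21426; principal=96333-21426=74907; balance=1530466-74907=1455559
5. interest=⌊1455559·140/10000⌋=20377; principal=96333-20377=75956; balance=1455559-75956=1379603
6. interest=⌊1379603·140/10000⌋=19314; principal=96333-19314=77019; balance=1379603-77019=1302584
7. interest=⌊1302584·140/10000⌋=18236; principal=96333-18236=78097; balance=1302584-78097=1224487
8. interest=⌊1224487·140/10000⌋=17142; principal=96333-17142=79191; balance=1224487-79191=1145296
9. interest=⌊1145296·140/10000⌋=16034; principal=96333-16034=80299; balance=1145296-80299=1064997
10. interest=⌊1064997·140/10000⌋=14909; principal=96333-14909=81424; balance=1064997-81424=983573
11. interest=⌊983573·140/10000⌋=13770; principal=96333-13770=82563; balance=983573-82563=901010
12. interest=⌊901010·140/10000⌋=12614; principal=96333-12614=83719; balance=901010-83719=817291
13. interest=⌊817291·140/10000⌋=11442; principal=96333-11442=84891; balance=817291-84891=732400
14. interest=⌊732400·140/10000⌋=10253; principal=96333-10253=86080; balance=732400-86080=646320
15. interest=⌊646320·140/10000⌋=9048; principal=96333-9048=87285; balance=646320-87285=559035
16. interest=⌊559035·140/10000⌋=7826; principal=96333-7826=88507; balance=559035-88507=470528
17. interest=⌊470528·140/10000⌋=6587; principal=96333-6587=89746; balance=470528-89746=380782
18. interest=⌊380782·140/10000⌋=5330; principal=96333-5330=91003; balance=380782-91003=289779
19. interest=⌊289779·140/10000⌋=4056; principal=96333-4056=92277; balance=289779-92277=197502
20. interest=⌊197502·140/10000⌋=2765; principal=96333-2765=93568; balance=197502-93568=103934
21. interest=⌊103934·140/10000⌋=1455; principal=96333-1455=94878; balance=103934-94878=9056
22. interest=⌊9056·140/10000⌋=126; principal=min(96333-126,9056)=9056; balance=9056-9056=0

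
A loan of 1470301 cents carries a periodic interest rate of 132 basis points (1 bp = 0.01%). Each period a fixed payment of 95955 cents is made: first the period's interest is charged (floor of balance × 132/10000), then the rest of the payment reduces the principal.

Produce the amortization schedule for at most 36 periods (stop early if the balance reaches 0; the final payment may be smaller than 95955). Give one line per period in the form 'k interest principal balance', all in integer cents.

1. interest=⌊1470301·132/10000⌋=19407; principal=95955-19407=76548; balance=1470301-76548=1393753
2. interest=⌊1393753·132/10000⌋=18397; principal=95955-18397=77558; balance=1393753-77558=1316195
3. interest=⌊1316195·132/10000⌋=17373; principal=95955-17373=78582; balance=1316195-78582=1237613
4. interest=⌊1237613·132/10000⌋=16336; principal=95955-16336=79619; balance=1237613-79619=1157994
5. interest=⌊1157994·132/10000⌋=15285; principal=95955-15285=80670; balance=1157994-80670=1077324
6. interest=⌊1077324·132/10000⌋=14220; principal=95955-14220=81735; balance=1077324-81735=995589
7. interest=⌊995589·132/10000⌋=13141; principal=95955-13141=82814; balance=995589-82814=912775
8. interest=⌊912775·132/10000⌋=12048; principal=95955-12048=83907; balance=912775-83907=828868
9. interest=⌊828868·132/10000⌋=10941; principal=95955-10941=85014; balance=828868-85014=743854
10. interest=⌊743854·132/10000⌋=9818; principal=95955-9818=86137; balance=743854-86137=657717
11. interest=⌊657717·132/10000⌋=8681; principal=95955-8681=87274; balance=657717-87274=570443
12. interest=⌊570443·132/10000⌋=7529; principal=95955-7529=88426; balance=570443-88426=482017
13. interest=⌊482017·132/10000⌋=6362; principal=95955-6362=89593; balance=482017-89593=392424
14. interest=⌊392424·132/10000⌋=5179; principal=95955-5179=90776; balance=392424-90776=301648
15. interest=⌊301648·132/10000⌋=3981; principal=95955-3981=91974; balance=301648-91974=209674
16. interest=⌊209674·132/10000⌋=2767; principal=95955-2767=93188; balance=209674-93188=116486
17. interest=⌊116486·132/10000⌋=1537; principal=95955-1537=94418; balance=116486-94418=22068
18. interest=⌊22068·132/10000⌋=291; principal=min(95955-291,22068)=22068; balance=22068-22068=0

1 19407 76548 1393753
2 18397 77558 1316195
3 17373 78582 1237613
4 16336 79619 1157994
5 15285 80670 1077324
6 14220 81735 995589
7 13141 82814 912775
8 12048 83907 828868
9 10941 85014 743854
10 9818 86137 657717
11 8681 87274 570443
12 7529 88426 482017
13 6362 89593 392424
14 5179 90776 301648
15 3981 91974 209674
16 2767 93188 116486
17 1537 94418 22068
18 291 22068 0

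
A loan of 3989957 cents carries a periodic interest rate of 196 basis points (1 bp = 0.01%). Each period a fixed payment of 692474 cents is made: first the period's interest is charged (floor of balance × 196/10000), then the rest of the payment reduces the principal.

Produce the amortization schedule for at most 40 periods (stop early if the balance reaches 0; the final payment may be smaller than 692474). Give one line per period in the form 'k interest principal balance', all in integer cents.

1 78203 614271 3375686
2 66163 626311 2749375
3 53887 638587 2110788
4 41371 651103 1459685
5 28609 663865 795820
6 15598 676876 118944
7 2331 118944 0

1. interest=⌊3989957·196/10000⌋=78203; principal=692474-78203=614271; balance=3989957-614271=3375686
2. interest=⌊3375686·196/10000⌋=66163; principal=692474-66163=626311; balance=3375686-626311=2749375
3. interest=⌊2749375·196/10000⌋=53887; principal=692474-53887=638587; balance=2749375-638587=2110788
4. interest=⌊2110788·196/10000⌋=41371; principal=692474-41371=651103; balance=2110788-651103=1459685
5. interest=⌊1459685·196/10000⌋=28609; principal=692474-28609=663865; balance=1459685-663865=795820
6. interest=⌊795820·196/10000⌋=15598; principal=692474-15598=676876; balance=795820-676876=118944
7. interest=⌊118944·196/10000⌋=2331; principal=min(692474-2331,118944)=118944; balance=118944-118944=0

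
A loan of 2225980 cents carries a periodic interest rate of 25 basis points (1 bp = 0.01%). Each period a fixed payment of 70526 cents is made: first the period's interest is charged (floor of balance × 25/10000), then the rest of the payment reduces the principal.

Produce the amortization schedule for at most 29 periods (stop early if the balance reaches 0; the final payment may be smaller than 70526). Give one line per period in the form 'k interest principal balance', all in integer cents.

1. interest=⌊2225980·25/10000⌋=5564; principal=70526-5564=64962; balance=2225980-64962=2161018
2. interest=⌊2161018·25/10000⌋=5402; principal=70526-5402=65124; balance=2161018-65124=2095894
3. interest=⌊2095894·25/10000⌋=5239; principal=70526-5239=65287; balance=2095894-65287=2030607
4. interest=⌊2030607·25/10000⌋=5076; principal=70526-5076=65450; balance=2030607-65450=1965157
5. interest=⌊1965157·25/10000⌋=4912; principal=70526-4912=65614; balance=1965157-65614=1899543
6. interest=⌊1899543·25/10000⌋=4748; principal=70526-4748=65778; balance=1899543-65778=1833765
7. interest=⌊1833765·25/10000⌋=4584; principal=70526-4584=65942; balance=1833765-65942=1767823
8. interest=⌊1767823·25/10000⌋=4419; principal=70526-4419=66107; balance=1767823-66107=1701716
9. interest=⌊1701716·25/10000⌋=4254; principal=70526-4254=66272; balance=1701716-66272=1635444
10. interest=⌊1635444·25/10000⌋=4088; principal=70526-4088=66438; balance=1635444-66438=1569006
11. interest=⌊1569006·25/10000⌋=3922; principal=70526-3922=66604; balance=1569006-66604=1502402
12. interest=⌊1502402·25/10000⌋=3756; principal=70526-3756=66770; balance=1502402-66770=1435632
13. interest=⌊1435632·25/10000⌋=3589; principal=70526-3589=66937; balance=1435632-66937=1368695
14. interest=⌊1368695·25/10000⌋=3421; principal=70526-3421=67105; balance=1368695-67105=1301590
15. interest=⌊1301590·25/10000⌋=3253; principal=70526-3253=67273; balance=1301590-67273=1234317
16. interest=⌊1234317·25/10000⌋=3085; principal=70526-3085=67441; balance=1234317-67441=1166876
17. interest=⌊1166876·25/10000⌋=2917; principal=70526-2917=67609; balance=1166876-67609=1099267
18. interest=⌊1099267·25/10000⌋=2748; principal=70526-2748=67778; balance=1099267-67778=1031489
19. interest=⌊1031489·25/10000⌋=2578; principal=70526-2578=67948; balance=1031489-67948=963541
20. interest=⌊963541·25/10000⌋=2408; principal=70526-2408=68118; balance=963541-68118=895423
21. interest=⌊895423·25/10000⌋=2238; principal=70526-2238=68288; balance=895423-68288=827135
22. interest=⌊827135·25/10000⌋=2067; principal=70526-2067=68459; balance=827135-68459=758676
23. interest=⌊758676·25/10000⌋=1896; principal=70526-1896=68630; balance=758676-68630=690046
24. interest=⌊690046·25/10000⌋=1725; principal=70526-1725=68801; balance=690046-68801=621245
25. interest=⌊621245·25/10000⌋=1553; principal=70526-1553=68973; balance=621245-68973=552272
26. interest=⌊552272·25/10000⌋=1380; principal=70526-1380=69146; balance=552272-69146=483126
27. interest=⌊483126·25/10000⌋=1207; principal=70526-1207=69319; balance=483126-69319=413807
28. interest=⌊413807·25/10000⌋=1034; principal=70526-1034=69492; balance=413807-69492=344315
29. interest=⌊344315·25/10000⌋=860; principal=70526-860=69666; balance=344315-69666=274649

1 5564 64962 2161018
2 5402 65124 2095894
3 5239 65287 2030607
4 5076 65450 1965157
5 4912 65614 1899543
6 4748 65778 1833765
7 4584 65942 1767823
8 4419 66107 1701716
9 4254 66272 1635444
10 4088 66438 1569006
11 3922 66604 1502402
12 3756 66770 1435632
13 3589 66937 1368695
14 3421 67105 1301590
15 3253 67273 1234317
16 3085 67441 1166876
17 2917 67609 1099267
18 2748 67778 1031489
19 2578 67948 963541
20 2408 68118 895423
21 2238 68288 827135
22 2067 68459 758676
23 1896 68630 690046
24 1725 68801 621245
25 1553 68973 552272
26 1380 69146 483126
27 1207 69319 413807
28 1034 69492 344315
29 860 69666 274649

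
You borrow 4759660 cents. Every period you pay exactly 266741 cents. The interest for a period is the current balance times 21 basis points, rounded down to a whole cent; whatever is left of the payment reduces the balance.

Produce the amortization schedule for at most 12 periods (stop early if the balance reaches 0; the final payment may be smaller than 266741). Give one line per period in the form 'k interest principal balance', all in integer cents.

1. interest=⌊4759660·21/10000⌋=9995; principal=266741-9995=256746; balance=4759660-256746=4502914
2. interest=⌊4502914·21/10000⌋=9456; principal=266741-9456=257285; balance=4502914-257285=4245629
3. interest=⌊4245629·21/10000⌋=8915; principal=266741-8915=257826; balance=4245629-257826=3987803
4. interest=⌊3987803·21/10000⌋=8374; principal=266741-8374=258367; balance=3987803-258367=3729436
5. interest=⌊3729436·21/10000⌋=7831; principal=266741-7831=258910; balance=3729436-258910=3470526
6. interest=⌊3470526·21/10000⌋=7288; principal=266741-7288=259453; balance=3470526-259453=3211073
7. interest=⌊3211073·21/10000⌋=6743; principal=266741-6743=259998; balance=3211073-259998=2951075
8. interest=⌊2951075·21/10000⌋=6197; principal=266741-6197=260544; balance=2951075-260544=2690531
9. interest=⌊2690531·21/10000⌋=5650; principal=266741-5650=261091; balance=2690531-261091=2429440
10. interest=⌊2429440·21/10000⌋=5101; principal=266741-5101=261640; balance=2429440-261640=2167800
11. interest=⌊2167800·21/10000⌋=4552; principal=266741-4552=262189; balance=2167800-262189=1905611
12. interest=⌊1905611·21/10000⌋=4001; principal=266741-4001=262740; balance=1905611-262740=1642871

1 9995 256746 4502914
2 9456 257285 4245629
3 8915 257826 3987803
4 8374 258367 3729436
5 7831 258910 3470526
6 7288 259453 3211073
7 6743 259998 2951075
8 6197 260544 2690531
9 5650 261091 2429440
10 5101 261640 2167800
11 4552 262189 1905611
12 4001 262740 1642871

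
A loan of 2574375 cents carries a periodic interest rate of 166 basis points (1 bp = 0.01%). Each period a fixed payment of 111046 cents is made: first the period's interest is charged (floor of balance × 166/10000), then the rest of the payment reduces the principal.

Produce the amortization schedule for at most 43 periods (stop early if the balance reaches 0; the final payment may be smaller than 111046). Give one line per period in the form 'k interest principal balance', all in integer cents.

1 42734 68312 2506063
2 41600 69446 2436617
3 40447 70599 2366018
4 39275 71771 2294247
5 38084 72962 2221285
6 36873 74173 2147112
7 35642 75404 2071708
8 34390 76656 1995052
9 33117 77929 1917123
10 31824 79222 1837901
11 30509 80537 1757364
12 29172 81874 1675490
13 27813 83233 1592257
14 26431 84615 1507642
15 25026 86020 1421622
16 23598 87448 1334174
17 22147 88899 1245275
18 20671 90375 1154900
19 19171 91875 1063025
20 17646 93400 969625
21 16095 94951 874674
22 14519 96527 778147
23 12917 98129 680018
24 11288 99758 580260
25 9632 101414 478846
26 7948 103098 375748
27 6237 104809 270939
28 4497 106549 164390
29 2728 108318 56072
30 930 56072 0

1. interest=⌊2574375·166/10000⌋=42734; principal=111046-42734=68312; balance=2574375-68312=2506063
2. interest=⌊2506063·166/10000⌋=41600; principal=111046-41600=69446; balance=2506063-69446=2436617
3. interest=⌊2436617·166/10000⌋=40447; principal=111046-40447=70599; balance=2436617-70599=2366018
4. interest=⌊2366018·166/10000⌋=39275; principal=111046-39275=71771; balance=2366018-71771=2294247
5. interest=⌊2294247·166/10000⌋=38084; principal=111046-38084=72962; balance=2294247-72962=2221285
6. interest=⌊2221285·166/10000⌋=36873; principal=111046-36873=74173; balance=2221285-74173=2147112
7. interest=⌊2147112·166/10000⌋=35642; principal=111046-35642=75404; balance=2147112-75404=2071708
8. interest=⌊2071708·166/10000⌋=34390; principal=111046-34390=76656; balance=2071708-76656=1995052
9. interest=⌊1995052·166/10000⌋=33117; principal=111046-33117=77929; balance=1995052-77929=1917123
10. interest=⌊1917123·166/10000⌋=31824; principal=111046-31824=79222; balance=1917123-79222=1837901
11. interest=⌊1837901·166/10000⌋=30509; principal=111046-30509=80537; balance=1837901-80537=1757364
12. interest=⌊1757364·166/10000⌋=29172; principal=111046-29172=81874; balance=1757364-81874=1675490
13. interest=⌊1675490·166/10000⌋=27813; principal=111046-27813=83233; balance=1675490-83233=1592257
14. interest=⌊1592257·166/10000⌋=26431; principal=111046-26431=84615; balance=1592257-84615=1507642
15. interest=⌊1507642·166/10000⌋=25026; principal=111046-25026=86020; balance=1507642-86020=1421622
16. interest=⌊1421622·166/10000⌋=23598; principal=111046-23598=87448; balance=1421622-87448=1334174
17. interest=⌊1334174·166/10000⌋=22147; principal=111046-22147=88899; balance=1334174-88899=1245275
18. interest=⌊1245275·166/10000⌋=20671; principal=111046-20671=90375; balance=1245275-90375=1154900
19. interest=⌊1154900·166/10000⌋=19171; principal=111046-19171=91875; balance=1154900-91875=1063025
20. interest=⌊1063025·166/10000⌋=17646; principal=111046-17646=93400; balance=1063025-93400=969625
21. interest=⌊969625·166/10000⌋=16095; principal=111046-16095=94951; balance=969625-94951=874674
22. interest=⌊874674·166/10000⌋=14519; principal=111046-14519=96527; balance=874674-96527=778147
23. interest=⌊778147·166/10000⌋=12917; principal=111046-12917=98129; balance=778147-98129=680018
24. interest=⌊680018·166/10000⌋=11288; principal=111046-11288=99758; balance=680018-99758=580260
25. interest=⌊580260·166/10000⌋=9632; principal=111046-9632=101414; balance=580260-101414=478846
26. interest=⌊478846·166/10000⌋=7948; principal=111046-7948=103098; balance=478846-103098=375748
27. interest=⌊375748·166/10000⌋=6237; principal=111046-6237=104809; balance=375748-104809=270939
28. interest=⌊270939·166/10000⌋=4497; principal=111046-4497=106549; balance=270939-106549=164390
29. interest=⌊164390·166/10000⌋=2728; principal=111046-2728=108318; balance=164390-108318=56072
30. interest=⌊56072·166/10000⌋=930; principal=min(111046-930,56072)=56072; balance=56072-56072=0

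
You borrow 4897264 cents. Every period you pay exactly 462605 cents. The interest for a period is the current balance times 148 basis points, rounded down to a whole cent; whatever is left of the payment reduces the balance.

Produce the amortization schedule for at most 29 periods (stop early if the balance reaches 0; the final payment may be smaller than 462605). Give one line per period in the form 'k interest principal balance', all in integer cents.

1 72479 390126 4507138
2 66705 395900 4111238
3 60846 401759 3709479
4 54900 407705 3301774
5 48866 413739 2888035
6 42742 419863 2468172
7 36528 426077 2042095
8 30223 432382 1609713
9 23823 438782 1170931
10 17329 445276 725655
11 10739 451866 273789
12 4052 273789 0

1. interest=⌊4897264·148/10000⌋=72479; principal=462605-72479=390126; balance=4897264-390126=4507138
2. interest=⌊4507138·148/10000⌋=66705; principal=462605-66705=395900; balance=4507138-395900=4111238
3. interest=⌊4111238·148/10000⌋=60846; principal=462605-60846=401759; balance=4111238-401759=3709479
4. interest=⌊3709479·148/10000⌋=54900; principal=462605-54900=407705; balance=3709479-407705=3301774
5. interest=⌊3301774·148/10000⌋=48866; principal=462605-48866=413739; balance=3301774-413739=2888035
6. interest=⌊2888035·148/10000⌋=42742; principal=462605-42742=419863; balance=2888035-419863=2468172
7. interest=⌊2468172·148/10000⌋=36528; principal=462605-36528=426077; balance=2468172-426077=2042095
8. interest=⌊2042095·148/10000⌋=30223; principal=462605-30223=432382; balance=2042095-432382=1609713
9. interest=⌊1609713·148/10000⌋=23823; principal=462605-23823=438782; balance=1609713-438782=1170931
10. interest=⌊1170931·148/10000⌋=17329; principal=462605-17329=445276; balance=1170931-445276=725655
11. interest=⌊725655·148/10000⌋=10739; principal=462605-10739=451866; balance=725655-451866=273789
12. interest=⌊273789·148/10000⌋=4052; principal=min(462605-4052,273789)=273789; balance=273789-273789=0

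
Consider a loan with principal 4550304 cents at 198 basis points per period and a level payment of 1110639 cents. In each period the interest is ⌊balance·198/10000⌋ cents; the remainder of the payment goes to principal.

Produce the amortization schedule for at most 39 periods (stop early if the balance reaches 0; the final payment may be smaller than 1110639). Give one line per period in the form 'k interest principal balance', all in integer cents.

1 90096 1020543 3529761
2 69889 1040750 2489011
3 49282 1061357 1427654
4 28267 1082372 345282
5 6836 345282 0

1. interest=⌊4550304·198/10000⌋=90096; principal=1110639-90096=1020543; balance=4550304-1020543=3529761
2. interest=⌊3529761·198/10000⌋=69889; principal=1110639-69889=1040750; balance=3529761-1040750=2489011
3. interest=⌊2489011·198/10000⌋=49282; principal=1110639-49282=1061357; balance=2489011-1061357=1427654
4. interest=⌊1427654·198/10000⌋=28267; principal=1110639-28267=1082372; balance=1427654-1082372=345282
5. interest=⌊345282·198/10000⌋=6836; principal=min(1110639-6836,345282)=345282; balance=345282-345282=0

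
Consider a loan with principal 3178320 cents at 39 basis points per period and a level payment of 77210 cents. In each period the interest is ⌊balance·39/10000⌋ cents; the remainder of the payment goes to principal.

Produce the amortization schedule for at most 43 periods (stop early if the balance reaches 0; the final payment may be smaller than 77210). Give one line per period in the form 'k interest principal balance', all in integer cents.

1. interest=⌊3178320·39/10000⌋=12395; principal=77210-12395=64815; balance=3178320-64815=3113505
2. interest=⌊3113505·39/10000⌋=12142; principal=77210-12142=65068; balance=3113505-65068=3048437
3. interest=⌊3048437·39/10000⌋=11888; principal=77210-11888=65322; balance=3048437-65322=2983115
4. interest=⌊2983115·39/10000⌋=11634; principal=77210-11634=65576; balance=2983115-65576=2917539
5. interest=⌊2917539·39/10000⌋=11378; principal=77210-11378=65832; balance=2917539-65832=2851707
6. interest=⌊2851707·39/10000⌋=11121; principal=77210-11121=66089; balance=2851707-66089=2785618
7. interest=⌊2785618·39/10000⌋=10863; principal=77210-10863=66347; balance=2785618-66347=2719271
8. interest=⌊2719271·39/10000⌋=10605; principal=77210-10605=66605; balance=2719271-66605=2652666
9. interest=⌊2652666·39/10000⌋=10345; principal=77210-10345=66865; balance=2652666-66865=2585801
10. interest=⌊2585801·39/10000⌋=10084; principal=77210-10084=67126; balance=2585801-67126=2518675
11. interest=⌊2518675·39/10000⌋=9822; principal=77210-9822=67388; balance=2518675-67388=2451287
12. interest=⌊2451287·39/10000⌋=9560; principal=77210-9560=67650; balance=2451287-67650=2383637
13. interest=⌊2383637·39/10000⌋=9296; principal=77210-9296=67914; balance=2383637-67914=2315723
14. interest=⌊2315723·39/10000⌋=9031; principal=77210-9031=68179; balance=2315723-68179=2247544
15. interest=⌊2247544·39/10000⌋=8765; principal=77210-8765=68445; balance=2247544-68445=2179099
16. interest=⌊2179099·39/10000⌋=8498; principal=77210-8498=68712; balance=2179099-68712=2110387
17. interest=⌊2110387·39/10000⌋=8230; principal=77210-8230=68980; balance=2110387-68980=2041407
18. interest=⌊2041407·39/10000⌋=7961; principal=77210-7961=69249; balance=2041407-69249=1972158
19. interest=⌊1972158·39/10000⌋=7691; principal=77210-7691=69519; balance=1972158-69519=1902639
20. interest=⌊1902639·39/10000⌋=7420; principal=77210-7420=69790; balance=1902639-69790=1832849
21. interest=⌊1832849·39/10000⌋=7148; principal=77210-7148=70062; balance=1832849-70062=1762787
22. interest=⌊1762787·39/10000⌋=6874; principal=77210-6874=70336; balance=1762787-70336=1692451
23. interest=⌊1692451·39/10000⌋=6600; principal=77210-6600=70610; balance=1692451-70610=1621841
24. interest=⌊1621841·39/10000⌋=6325; principal=77210-6325=70885; balance=1621841-70885=1550956
25. interest=⌊1550956·39/10000⌋=6048; principal=77210-6048=71162; balance=1550956-71162=1479794
26. interest=⌊1479794·39/10000⌋=5771; principal=77210-5771=71439; balance=1479794-71439=1408355
27. interest=⌊1408355·39/10000⌋=5492; principal=77210-5492=71718; balance=1408355-71718=1336637
28. interest=⌊1336637·39/10000⌋=5212; principal=77210-5212=71998; balance=1336637-71998=1264639
29. interest=⌊1264639·39/10000⌋=4932; principal=77210-4932=72278; balance=1264639-72278=1192361
30. interest=⌊1192361·39/10000⌋=4650; principal=77210-4650=72560; balance=1192361-72560=1119801
31. interest=⌊1119801·39/10000⌋=4367; principal=77210-4367=72843; balance=1119801-72843=1046958
32. interest=⌊1046958·39/10000⌋=4083; principal=77210-4083=73127; balance=1046958-73127=973831
33. interest=⌊973831·39/10000⌋=3797; principal=77210-3797=73413; balance=973831-73413=900418
34. interest=⌊900418·39/10000⌋=3511; principal=77210-3511=73699; balance=900418-73699=826719
35. interest=⌊826719·39/10000⌋=3224; principal=77210-3224=73986; balance=826719-73986=752733
36. interest=⌊752733·39/10000⌋=2935; principal=77210-2935=74275; balance=752733-74275=678458
37. interest=⌊678458·39/10000⌋=2645; principal=77210-2645=74565; balance=678458-74565=603893
38. interest=⌊603893·39/10000⌋=2355; principal=77210-2355=74855; balance=603893-74855=529038
39. interest=⌊529038·39/10000⌋=2063; principal=77210-2063=75147; balance=529038-75147=453891
40. interest=⌊453891·39/10000⌋=1770; principal=77210-1770=75440; balance=453891-75440=378451
41. interest=⌊378451·39/10000⌋=1475; principal=77210-1475=75735; balance=378451-75735=302716
42. interest=⌊302716·39/10000⌋=1180; principal=77210-1180=76030; balance=302716-76030=226686
43. interest=⌊226686·39/10000⌋=884; principal=77210-884=76326; balance=226686-76326=150360

1 12395 64815 3113505
2 12142 65068 3048437
3 11888 65322 2983115
4 11634 65576 2917539
5 11378 65832 2851707
6 11121 66089 2785618
7 10863 66347 2719271
8 10605 66605 2652666
9 10345 66865 2585801
10 10084 67126 2518675
11 9822 67388 2451287
12 9560 67650 2383637
13 9296 67914 2315723
14 9031 68179 2247544
15 8765 68445 2179099
16 8498 68712 2110387
17 8230 68980 2041407
18 7961 69249 1972158
19 7691 69519 1902639
20 7420 69790 1832849
21 7148 70062 1762787
22 6874 70336 1692451
23 6600 70610 1621841
24 6325 70885 1550956
25 6048 71162 1479794
26 5771 71439 1408355
27 5492 71718 1336637
28 5212 71998 1264639
29 4932 72278 1192361
30 4650 72560 1119801
31 4367 72843 1046958
32 4083 73127 973831
33 3797 73413 900418
34 3511 73699 826719
35 3224 73986 752733
36 2935 74275 678458
37 2645 74565 603893
38 2355 74855 529038
39 2063 75147 453891
40 1770 75440 378451
41 1475 75735 302716
42 1180 76030 226686
43 884 76326 150360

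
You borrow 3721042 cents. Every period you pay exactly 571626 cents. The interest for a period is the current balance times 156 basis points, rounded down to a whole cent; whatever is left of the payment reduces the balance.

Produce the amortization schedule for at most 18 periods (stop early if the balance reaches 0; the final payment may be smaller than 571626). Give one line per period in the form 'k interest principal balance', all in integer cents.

1. interest=⌊3721042·156/10000⌋=58048; principal=571626-58048=513578; balance=3721042-513578=3207464
2. interest=⌊3207464·156/10000⌋=50036; principal=571626-50036=521590; balance=3207464-521590=2685874
3. interest=⌊2685874·156/10000⌋=41899; principal=571626-41899=529727; balance=2685874-529727=2156147
4. interest=⌊2156147·156/10000⌋=33635; principal=571626-33635=537991; balance=2156147-537991=1618156
5. interest=⌊1618156·156/10000⌋=25243; principal=571626-25243=546383; balance=1618156-546383=1071773
6. interest=⌊1071773·156/10000⌋=16719; principal=571626-16719=554907; balance=1071773-554907=516866
7. interest=⌊516866·156/10000⌋=8063; principal=min(571626-8063,516866)=516866; balance=516866-516866=0

1 58048 513578 3207464
2 50036 521590 2685874
3 41899 529727 2156147
4 33635 537991 1618156
5 25243 546383 1071773
6 16719 554907 516866
7 8063 516866 0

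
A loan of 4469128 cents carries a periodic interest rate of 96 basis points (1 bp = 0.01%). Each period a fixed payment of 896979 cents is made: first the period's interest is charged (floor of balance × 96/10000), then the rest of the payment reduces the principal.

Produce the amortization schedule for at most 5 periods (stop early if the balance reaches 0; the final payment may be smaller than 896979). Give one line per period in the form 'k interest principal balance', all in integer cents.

1. interest=⌊4469128·96/10000⌋=42903; principal=896979-42903=854076; balance=4469128-854076=3615052
2. interest=⌊3615052·96/10000⌋=34704; principal=896979-34704=862275; balance=3615052-862275=2752777
3. interest=⌊2752777·96/10000⌋=26426; principal=896979-26426=870553; balance=2752777-870553=1882224
4. interest=⌊1882224·96/10000⌋=18069; principal=896979-18069=878910; balance=1882224-878910=1003314
5. interest=⌊1003314·96/10000⌋=9631; principal=896979-9631=887348; balance=1003314-887348=115966

1 42903 854076 3615052
2 34704 862275 2752777
3 26426 870553 1882224
4 18069 878910 1003314
5 9631 887348 115966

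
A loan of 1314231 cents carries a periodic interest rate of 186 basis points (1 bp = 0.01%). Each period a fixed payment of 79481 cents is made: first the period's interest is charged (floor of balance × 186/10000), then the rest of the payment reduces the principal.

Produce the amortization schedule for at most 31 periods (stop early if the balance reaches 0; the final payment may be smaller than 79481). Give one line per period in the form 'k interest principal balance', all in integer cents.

1 24444 55037 1259194
2 23421 56060 1203134
3 22378 57103 1146031
4 21316 58165 1087866
5 20234 59247 1028619
6 19132 60349 968270
7 18009 61472 906798
8 16866 62615 844183
9 15701 63780 780403
10 14515 64966 715437
11 13307 66174 649263
12 12076 67405 581858
13 10822 68659 513199
14 9545 69936 443263
15 8244 71237 372026
16 6919 72562 299464
17 5570 73911 225553
18 4195 75286 150267
19 2794 76687 73580
20 1368 73580 0

1. interest=⌊1314231·186/10000⌋=24444; principal=79481-24444=55037; balance=1314231-55037=1259194
2. interest=⌊1259194·186/10000⌋=23421; principal=79481-23421=56060; balance=1259194-56060=1203134
3. interest=⌊1203134·186/10000⌋=22378; principal=79481-22378=57103; balance=1203134-57103=1146031
4. interest=⌊1146031·186/10000⌋=21316; principal=79481-21316=58165; balance=1146031-58165=1087866
5. interest=⌊1087866·186/10000⌋=20234; principal=79481-20234=59247; balance=1087866-59247=1028619
6. interest=⌊1028619·186/10000⌋=19132; principal=79481-19132=60349; balance=1028619-60349=968270
7. interest=⌊968270·186/10000⌋=18009; principal=79481-18009=61472; balance=968270-61472=906798
8. interest=⌊906798·186/10000⌋=16866; principal=79481-16866=62615; balance=906798-62615=844183
9. interest=⌊844183·186/10000⌋=15701; principal=79481-15701=63780; balance=844183-63780=780403
10. interest=⌊780403·186/10000⌋=14515; principal=79481-14515=64966; balance=780403-64966=715437
11. interest=⌊715437·186/10000⌋=13307; principal=79481-13307=66174; balance=715437-66174=649263
12. interest=⌊649263·186/10000⌋=12076; principal=79481-12076=67405; balance=649263-67405=581858
13. interest=⌊581858·186/10000⌋=10822; principal=79481-10822=68659; balance=581858-68659=513199
14. interest=⌊513199·186/10000⌋=9545; principal=79481-9545=69936; balance=513199-69936=443263
15. interest=⌊443263·186/10000⌋=8244; principal=79481-8244=71237; balance=443263-71237=372026
16. interest=⌊372026·186/10000⌋=6919; principal=79481-6919=72562; balance=372026-72562=299464
17. interest=⌊299464·186/10000⌋=5570; principal=79481-5570=73911; balance=299464-73911=225553
18. interest=⌊225553·186/10000⌋=4195; principal=79481-4195=75286; balance=225553-75286=150267
19. interest=⌊150267·186/10000⌋=2794; principal=79481-2794=76687; balance=150267-76687=73580
20. interest=⌊73580·186/10000⌋=1368; principal=min(79481-1368,73580)=73580; balance=73580-73580=0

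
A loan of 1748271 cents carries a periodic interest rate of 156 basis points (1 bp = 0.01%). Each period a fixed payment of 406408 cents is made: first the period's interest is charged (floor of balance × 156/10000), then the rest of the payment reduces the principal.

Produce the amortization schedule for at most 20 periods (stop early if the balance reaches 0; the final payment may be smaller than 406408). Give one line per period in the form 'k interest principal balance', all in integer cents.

1. interest=⌊1748271·156/10000⌋=27273; principal=406408-27273=379135; balance=1748271-379135=1369136
2. interest=⌊1369136·156/10000⌋=21358; principal=406408-21358=385050; balance=1369136-385050=984086
3. interest=⌊984086·156/10000⌋=15351; principal=406408-15351=391057; balance=984086-391057=593029
4. interest=⌊593029·156/10000⌋=9251; principal=406408-9251=397157; balance=593029-397157=195872
5. interest=⌊195872·156/10000⌋=3055; principal=min(406408-3055,195872)=195872; balance=195872-195872=0

1 27273 379135 1369136
2 21358 385050 984086
3 15351 391057 593029
4 9251 397157 195872
5 3055 195872 0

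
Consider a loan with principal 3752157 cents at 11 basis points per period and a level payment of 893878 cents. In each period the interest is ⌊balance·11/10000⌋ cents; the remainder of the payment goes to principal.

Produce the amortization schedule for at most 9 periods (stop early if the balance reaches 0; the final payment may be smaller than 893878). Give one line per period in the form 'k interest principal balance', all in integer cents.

1. interest=⌊3752157·11/10000⌋=4127; principal=893878-4127=889751; balance=3752157-889751=2862406
2. interest=⌊2862406·11/10000⌋=3148; principal=893878-3148=890730; balance=2862406-890730=1971676
3. interest=⌊1971676·11/10000⌋=2168; principal=893878-2168=891710; balance=1971676-891710=1079966
4. interest=⌊1079966·11/10000⌋=1187; principal=893878-1187=892691; balance=1079966-892691=187275
5. interest=⌊187275·11/10000⌋=206; principal=min(893878-206,187275)=187275; balance=187275-187275=0

1 4127 889751 2862406
2 3148 890730 1971676
3 2168 891710 1079966
4 1187 892691 187275
5 206 187275 0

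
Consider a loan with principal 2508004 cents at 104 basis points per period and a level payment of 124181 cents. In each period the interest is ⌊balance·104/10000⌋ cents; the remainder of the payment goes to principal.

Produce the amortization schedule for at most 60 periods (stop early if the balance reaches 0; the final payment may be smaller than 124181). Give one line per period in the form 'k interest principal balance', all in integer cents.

1. interest=⌊2508004·104/10000⌋=26083; principal=124181-26083=98098; balance=2508004-98098=2409906
2. interest=⌊2409906·104/10000⌋=25063; principal=124181-25063=99118; balance=2409906-99118=2310788
3. interest=⌊2310788·104/10000⌋=24032; principal=124181-24032=100149; balance=2310788-100149=2210639
4. interest=⌊2210639·104/10000⌋=22990; principal=124181-22990=101191; balance=2210639-101191=2109448
5. interest=⌊2109448·104/10000⌋=21938; principal=124181-21938=102243; balance=2109448-102243=2007205
6. interest=⌊2007205·104/10000⌋=20874; principal=124181-20874=103307; balance=2007205-103307=1903898
7. interest=⌊1903898·104/10000⌋=19800; principal=124181-19800=104381; balance=1903898-104381=1799517
8. interest=⌊1799517·104/10000⌋=18714; principal=124181-18714=105467; balance=1799517-105467=1694050
9. interest=⌊1694050·104/10000⌋=17618; principal=124181-17618=106563; balance=1694050-106563=1587487
10. interest=⌊1587487·104/10000⌋=16509; principal=124181-16509=107672; balance=1587487-107672=1479815
11. interest=⌊1479815·104/10000⌋=15390; principal=124181-15390=108791; balance=1479815-108791=1371024
12. interest=⌊1371024·104/10000⌋=14258; principal=124181-14258=109923; balance=1371024-109923=1261101
13. interest=⌊1261101·104/10000⌋=13115; principal=124181-13115=111066; balance=1261101-111066=1150035
14. interest=⌊1150035·104/10000⌋=11960; principal=124181-11960=112221; balance=1150035-112221=1037814
15. interest=⌊1037814·104/10000⌋=10793; principal=124181-10793=113388; balance=1037814-113388=924426
16. interest=⌊924426·104/10000⌋=9614; principal=124181-9614=114567; balance=924426-114567=809859
17. interest=⌊809859·104/10000⌋=8422; principal=124181-8422=115759; balance=809859-115759=694100
18. interest=⌊694100·104/10000⌋=7218; principal=124181-7218=116963; balance=694100-116963=577137
19. interest=⌊577137·104/10000⌋=6002; principal=124181-6002=118179; balance=577137-118179=458958
20. interest=⌊458958·104/10000⌋=4773; principal=124181-4773=119408; balance=458958-119408=339550
21. interest=⌊339550·104/10000⌋=3531; principal=124181-3531=120650; balance=339550-120650=218900
22. interest=⌊218900·104/10000⌋=2276; principal=124181-2276=121905; balance=218900-121905=96995
23. interest=⌊96995·104/10000⌋=1008; principal=min(124181-1008,96995)=96995; balance=96995-96995=0

1 26083 98098 2409906
2 25063 99118 2310788
3 24032 100149 2210639
4 22990 101191 2109448
5 21938 102243 2007205
6 20874 103307 1903898
7 19800 104381 1799517
8 18714 105467 1694050
9 17618 106563 1587487
10 16509 107672 1479815
11 15390 108791 1371024
12 14258 109923 1261101
13 13115 111066 1150035
14 11960 112221 1037814
15 10793 113388 924426
16 9614 114567 809859
17 8422 115759 694100
18 7218 116963 577137
19 6002 118179 458958
20 4773 119408 339550
21 3531 120650 218900
22 2276 121905 96995
23 1008 96995 0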